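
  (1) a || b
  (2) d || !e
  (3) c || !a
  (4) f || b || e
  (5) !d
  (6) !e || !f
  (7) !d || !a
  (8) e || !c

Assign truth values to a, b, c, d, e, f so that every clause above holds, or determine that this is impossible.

(!d) alone gives d = false.
(!e) alone gives e = false.
(!c) alone gives c = false.
(!a) alone gives a = false.
(b) alone gives b = true.
Every clause is now satisfied; f is unconstrained.

a: false; b: true; c: false; d: false; e: false; f: true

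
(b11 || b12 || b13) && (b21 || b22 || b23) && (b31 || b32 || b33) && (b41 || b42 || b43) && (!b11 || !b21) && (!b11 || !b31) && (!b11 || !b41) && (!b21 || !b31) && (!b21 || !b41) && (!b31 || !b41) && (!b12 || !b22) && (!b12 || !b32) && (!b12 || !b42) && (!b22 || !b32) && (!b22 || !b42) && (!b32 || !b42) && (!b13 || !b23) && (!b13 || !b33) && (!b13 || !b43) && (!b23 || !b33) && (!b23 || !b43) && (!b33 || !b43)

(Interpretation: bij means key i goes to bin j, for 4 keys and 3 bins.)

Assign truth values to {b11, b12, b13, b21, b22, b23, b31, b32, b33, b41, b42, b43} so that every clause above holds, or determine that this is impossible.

Case b11 = false:
Case b12 = true:
Unit clause (!b22) forces b22 = false.
Unit clause (!b32) forces b32 = false.
Unit clause (!b42) forces b42 = false.
Case b21 = true:
Unit clause (!b31) forces b31 = false.
Unit clause (b33) forces b33 = true.
Unit clause (!b41) forces b41 = false.
Unit clause (b43) forces b43 = true.
That conflicts with the unit clause (!b43).
That branch fails; take b21 = false instead.
Unit clause (b23) forces b23 = true.
Unit clause (!b13) forces b13 = false.
Unit clause (!b33) forces b33 = false.
Unit clause (b31) forces b31 = true.
Unit clause (!b41) forces b41 = false.
Unit clause (b43) forces b43 = true.
That conflicts with the unit clause (!b43).
Neither b21 = true nor b21 = false works.
That branch fails; take b12 = false instead.
Unit clause (b13) forces b13 = true.
Unit clause (!b23) forces b23 = false.
Unit clause (!b33) forces b33 = false.
Unit clause (!b43) forces b43 = false.
Case b21 = true:
Unit clause (!b31) forces b31 = false.
Unit clause (b32) forces b32 = true.
Unit clause (!b41) forces b41 = false.
Unit clause (b42) forces b42 = true.
That conflicts with the unit clause (!b42).
That branch fails; take b21 = false instead.
Unit clause (b22) forces b22 = true.
Unit clause (!b32) forces b32 = false.
Unit clause (b31) forces b31 = true.
Unit clause (!b41) forces b41 = false.
Unit clause (b42) forces b42 = true.
That conflicts with the unit clause (!b42).
Neither b21 = true nor b21 = false works.
Neither b12 = true nor b12 = false works.
That branch fails; take b11 = true instead.
Unit clause (!b21) forces b21 = false.
Unit clause (!b31) forces b31 = false.
Unit clause (!b41) forces b41 = false.
Case b22 = true:
Unit clause (!b12) forces b12 = false.
Unit clause (!b32) forces b32 = false.
Unit clause (b33) forces b33 = true.
Unit clause (!b42) forces b42 = false.
Unit clause (b43) forces b43 = true.
That conflicts with the unit clause (!b43).
That branch fails; take b22 = false instead.
Unit clause (b23) forces b23 = true.
Unit clause (!b13) forces b13 = false.
Unit clause (!b33) forces b33 = false.
Unit clause (b32) forces b32 = true.
Unit clause (!b12) forces b12 = false.
Unit clause (!b42) forces b42 = false.
Unit clause (b43) forces b43 = true.
That conflicts with the unit clause (!b43).
Neither b22 = true nor b22 = false works.
Neither b11 = true nor b11 = false works.

UNSATISFIABLE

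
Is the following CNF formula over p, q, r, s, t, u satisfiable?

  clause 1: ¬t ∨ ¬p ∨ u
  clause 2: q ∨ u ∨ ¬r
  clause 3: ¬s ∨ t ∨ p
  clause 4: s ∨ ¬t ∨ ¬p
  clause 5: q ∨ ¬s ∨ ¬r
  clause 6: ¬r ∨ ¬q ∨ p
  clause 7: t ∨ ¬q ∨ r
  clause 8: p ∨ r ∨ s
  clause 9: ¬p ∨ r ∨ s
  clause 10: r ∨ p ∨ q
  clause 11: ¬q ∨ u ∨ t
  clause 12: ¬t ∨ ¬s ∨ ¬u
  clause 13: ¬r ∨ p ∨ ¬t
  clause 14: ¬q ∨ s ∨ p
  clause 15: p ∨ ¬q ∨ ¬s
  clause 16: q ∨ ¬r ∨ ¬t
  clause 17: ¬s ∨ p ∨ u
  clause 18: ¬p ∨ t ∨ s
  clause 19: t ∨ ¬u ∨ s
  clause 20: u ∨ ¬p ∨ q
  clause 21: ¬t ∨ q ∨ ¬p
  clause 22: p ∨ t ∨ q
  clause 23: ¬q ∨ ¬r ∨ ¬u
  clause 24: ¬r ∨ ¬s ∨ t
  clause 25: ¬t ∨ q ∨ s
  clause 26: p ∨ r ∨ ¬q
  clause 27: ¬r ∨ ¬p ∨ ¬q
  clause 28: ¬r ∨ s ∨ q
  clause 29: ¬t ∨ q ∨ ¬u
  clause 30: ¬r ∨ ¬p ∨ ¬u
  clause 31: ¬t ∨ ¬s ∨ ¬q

Branch on t: set t = False.
Branch on s: set s = True.
Unit clause (p) forces p = True.
Unit clause (¬r) forces r = False.
Unit clause (¬q) forces q = False.
Unit clause (u) forces u = True.
Every clause now holds.
A satisfying assignment: p: True,  q: False,  r: False,  s: True,  t: False,  u: True.

Yes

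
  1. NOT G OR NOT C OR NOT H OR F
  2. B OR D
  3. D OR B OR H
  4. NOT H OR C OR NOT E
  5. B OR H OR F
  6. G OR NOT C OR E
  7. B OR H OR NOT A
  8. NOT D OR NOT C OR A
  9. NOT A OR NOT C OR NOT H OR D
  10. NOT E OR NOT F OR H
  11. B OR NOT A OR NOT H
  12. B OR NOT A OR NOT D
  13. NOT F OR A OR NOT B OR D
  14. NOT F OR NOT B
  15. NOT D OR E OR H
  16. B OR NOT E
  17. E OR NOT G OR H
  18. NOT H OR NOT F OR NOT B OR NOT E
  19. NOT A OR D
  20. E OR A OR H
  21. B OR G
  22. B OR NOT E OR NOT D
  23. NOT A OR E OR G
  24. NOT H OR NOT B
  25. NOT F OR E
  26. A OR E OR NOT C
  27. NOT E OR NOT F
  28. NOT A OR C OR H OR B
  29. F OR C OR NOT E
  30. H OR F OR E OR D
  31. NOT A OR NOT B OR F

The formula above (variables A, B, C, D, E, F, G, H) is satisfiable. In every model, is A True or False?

Suppose A = true.
From the singleton clause (D), D = true.
From the singleton clause (B), B = true.
From the singleton clause (NOT F), F = false.
Now (F) is unsatisfied and unit — conflict.
So every satisfying assignment has A = False.

False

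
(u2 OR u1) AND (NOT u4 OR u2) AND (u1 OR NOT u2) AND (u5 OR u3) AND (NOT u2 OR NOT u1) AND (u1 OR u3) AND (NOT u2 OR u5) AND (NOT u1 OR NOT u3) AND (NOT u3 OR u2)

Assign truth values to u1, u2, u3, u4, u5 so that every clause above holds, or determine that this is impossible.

Branch on u2: set u2 = false.
The clause (u1) is unit, so u1 = true.
The clause (NOT u4) is unit, so u4 = false.
The clause (NOT u3) is unit, so u3 = false.
The clause (u5) is unit, so u5 = true.
All clauses are satisfied.

u1=true; u2=false; u3=false; u4=false; u5=true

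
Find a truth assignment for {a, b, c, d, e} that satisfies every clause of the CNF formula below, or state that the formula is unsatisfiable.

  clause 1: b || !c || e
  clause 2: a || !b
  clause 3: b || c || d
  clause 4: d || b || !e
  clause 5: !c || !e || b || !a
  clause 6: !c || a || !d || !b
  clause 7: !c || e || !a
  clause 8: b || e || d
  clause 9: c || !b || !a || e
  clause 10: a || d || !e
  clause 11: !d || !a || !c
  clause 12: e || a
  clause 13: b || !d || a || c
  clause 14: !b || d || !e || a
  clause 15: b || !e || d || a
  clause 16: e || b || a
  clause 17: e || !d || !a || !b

Suppose a = true.
Suppose c = false.
Suppose b = false.
From the singleton clause (d), d = true.
All clauses hold; e can take either value.

a: true,  b: false,  c: false,  d: true,  e: false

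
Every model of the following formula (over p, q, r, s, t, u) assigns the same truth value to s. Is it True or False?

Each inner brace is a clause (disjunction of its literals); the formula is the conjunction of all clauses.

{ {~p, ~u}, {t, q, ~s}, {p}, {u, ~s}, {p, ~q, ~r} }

False

Suppose s = 1.
(p) alone gives p = 1.
(~u) alone gives u = 0.
Now (u) is unsatisfied and unit — conflict.
So every satisfying assignment has s = False.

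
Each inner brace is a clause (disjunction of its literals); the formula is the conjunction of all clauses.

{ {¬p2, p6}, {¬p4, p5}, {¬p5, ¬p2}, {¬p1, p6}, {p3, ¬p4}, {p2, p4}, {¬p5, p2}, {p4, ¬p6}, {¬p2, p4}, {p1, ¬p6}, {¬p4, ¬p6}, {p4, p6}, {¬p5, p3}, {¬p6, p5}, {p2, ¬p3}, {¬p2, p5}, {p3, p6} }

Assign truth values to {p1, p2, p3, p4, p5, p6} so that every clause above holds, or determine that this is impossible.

UNSATISFIABLE

Try p2 = False.
From the singleton clause (p4), p4 = True.
From the singleton clause (p5), p5 = True.
That conflicts with the unit clause (¬p5).
That branch fails; take p2 = True instead.
From the singleton clause (p6), p6 = True.
From the singleton clause (¬p5), p5 = False.
That conflicts with the unit clause (p5).
Both values of p2 lead to a conflict.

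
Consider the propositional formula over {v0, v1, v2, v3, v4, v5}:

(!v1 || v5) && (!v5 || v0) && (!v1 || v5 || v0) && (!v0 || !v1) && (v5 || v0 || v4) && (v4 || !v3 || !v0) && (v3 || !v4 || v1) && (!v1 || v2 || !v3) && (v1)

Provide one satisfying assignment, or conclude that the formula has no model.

UNSATISFIABLE

From the singleton clause (v1), v1 = true.
From the singleton clause (v5), v5 = true.
From the singleton clause (v0), v0 = true.
But (!v0) is also a unit clause — contradiction.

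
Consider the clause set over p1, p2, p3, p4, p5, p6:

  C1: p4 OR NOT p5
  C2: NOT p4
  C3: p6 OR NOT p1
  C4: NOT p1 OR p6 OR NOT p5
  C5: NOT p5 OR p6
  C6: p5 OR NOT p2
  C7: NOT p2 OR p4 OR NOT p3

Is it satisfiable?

The clause (NOT p4) is unit, so p4 = false.
The clause (NOT p5) is unit, so p5 = false.
The clause (NOT p2) is unit, so p2 = false.
Suppose p6 = true.
No clause remains; p1, p3 are free.
A satisfying assignment: p1 ↦ true, p2 ↦ false, p3 ↦ false, p4 ↦ false, p5 ↦ false, p6 ↦ true.

Yes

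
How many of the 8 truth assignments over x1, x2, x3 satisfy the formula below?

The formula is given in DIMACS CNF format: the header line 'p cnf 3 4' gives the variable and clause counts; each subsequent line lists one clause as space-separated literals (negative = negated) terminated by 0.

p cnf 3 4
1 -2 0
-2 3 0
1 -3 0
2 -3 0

There are 2^3 = 8 truth assignments over (x1, x2, x3).
Split on x1. With x1 = True, the clauses containing x1 are satisfied and ¬x1 drops from the rest; 2 of the 2^2 = 4 assignments to the other variables satisfy what remains.
With x1 = False, by the same count on the reduced clause set, 1 assignment works.
(One model: x1=F, x2=F, x3=F.)
Total: 2 + 1 = 3.

3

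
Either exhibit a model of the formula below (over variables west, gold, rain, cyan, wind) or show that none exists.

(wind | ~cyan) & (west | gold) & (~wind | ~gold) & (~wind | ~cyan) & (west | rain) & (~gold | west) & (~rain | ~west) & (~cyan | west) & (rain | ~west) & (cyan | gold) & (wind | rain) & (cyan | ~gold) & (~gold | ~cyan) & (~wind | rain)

UNSATISFIABLE

Case wind = 1:
(~gold) alone gives gold = 0.
(west) alone gives west = 1.
(~cyan) alone gives cyan = 0.
Now (cyan) is unsatisfied and unit — conflict.
Undo wind and try wind = 0.
(~cyan) alone gives cyan = 0.
(gold) alone gives gold = 1.
Now (~gold) is unsatisfied and unit — conflict.
Either choice for wind ends in contradiction.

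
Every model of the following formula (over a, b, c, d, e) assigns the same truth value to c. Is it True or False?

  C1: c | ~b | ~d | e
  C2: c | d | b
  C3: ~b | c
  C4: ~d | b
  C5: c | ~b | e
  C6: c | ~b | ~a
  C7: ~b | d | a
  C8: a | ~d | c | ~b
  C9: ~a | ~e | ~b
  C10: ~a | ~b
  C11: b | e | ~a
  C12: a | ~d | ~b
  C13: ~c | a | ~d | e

True

Suppose c = 0.
Unit clause (~b) forces b = 0.
Unit clause (d) forces d = 1.
But (~d) is also a unit clause — contradiction.
So every satisfying assignment has c = True.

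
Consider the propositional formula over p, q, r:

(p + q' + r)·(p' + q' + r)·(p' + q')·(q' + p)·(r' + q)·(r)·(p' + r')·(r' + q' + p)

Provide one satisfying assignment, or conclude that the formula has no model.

From the singleton clause (r), r = 1.
From the singleton clause (q), q = 1.
From the singleton clause (p'), p = 0.
Now (p) is unsatisfied and unit — conflict.

UNSATISFIABLE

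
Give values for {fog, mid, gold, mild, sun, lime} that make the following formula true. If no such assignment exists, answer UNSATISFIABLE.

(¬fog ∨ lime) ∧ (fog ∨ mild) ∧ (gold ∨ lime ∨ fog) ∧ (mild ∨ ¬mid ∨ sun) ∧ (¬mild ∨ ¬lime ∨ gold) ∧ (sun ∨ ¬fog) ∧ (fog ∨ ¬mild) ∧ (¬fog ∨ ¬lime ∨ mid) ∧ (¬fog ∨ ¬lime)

UNSATISFIABLE

Suppose fog = False.
From the singleton clause (mild), mild = True.
But (¬mild) is also a unit clause — contradiction.
Undo fog and try fog = True.
From the singleton clause (lime), lime = True.
But (¬lime) is also a unit clause — contradiction.
Both values of fog lead to a conflict.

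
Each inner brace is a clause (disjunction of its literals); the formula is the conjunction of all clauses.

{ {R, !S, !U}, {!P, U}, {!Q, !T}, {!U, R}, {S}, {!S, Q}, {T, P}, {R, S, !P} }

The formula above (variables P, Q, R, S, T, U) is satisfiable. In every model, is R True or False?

Suppose R = false.
The clause (!U) is unit, so U = false.
The clause (!P) is unit, so P = false.
The clause (S) is unit, so S = true.
The clause (Q) is unit, so Q = true.
The clause (!T) is unit, so T = false.
Now (T) is unsatisfied and unit — conflict.
So every satisfying assignment has R = True.

True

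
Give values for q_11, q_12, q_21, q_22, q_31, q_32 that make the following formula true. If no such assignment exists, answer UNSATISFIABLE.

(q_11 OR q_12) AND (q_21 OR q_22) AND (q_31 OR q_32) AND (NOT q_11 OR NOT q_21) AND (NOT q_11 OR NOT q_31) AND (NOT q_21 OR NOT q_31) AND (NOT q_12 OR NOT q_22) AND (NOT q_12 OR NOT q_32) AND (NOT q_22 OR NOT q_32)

UNSATISFIABLE

Try q_11 = true.
From the singleton clause (NOT q_21), q_21 = false.
From the singleton clause (q_22), q_22 = true.
From the singleton clause (NOT q_31), q_31 = false.
From the singleton clause (q_32), q_32 = true.
Now (NOT q_32) is unsatisfied and unit — conflict.
So q_11 must be the other value — set q_11 = false.
From the singleton clause (q_12), q_12 = true.
From the singleton clause (NOT q_22), q_22 = false.
From the singleton clause (q_21), q_21 = true.
From the singleton clause (NOT q_31), q_31 = false.
From the singleton clause (q_32), q_32 = true.
Now (NOT q_32) is unsatisfied and unit — conflict.
Neither q_11 = true nor q_11 = false works.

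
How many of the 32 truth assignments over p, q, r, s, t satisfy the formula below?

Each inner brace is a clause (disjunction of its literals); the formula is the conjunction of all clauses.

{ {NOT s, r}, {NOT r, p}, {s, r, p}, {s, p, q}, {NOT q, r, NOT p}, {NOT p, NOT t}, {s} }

There are 2^5 = 32 truth assignments over (p, q, r, s, t).
Split on s. With s = true, the clauses containing s are satisfied and NOT s drops from the rest; 2 of the 2^4 = 16 assignments to the other variables satisfy what remains.
With s = false, by the same count on the reduced clause set, 0 assignments work.
(One model: p=T, q=F, r=T, s=T, t=F.)
Total: 2 + 0 = 2.

2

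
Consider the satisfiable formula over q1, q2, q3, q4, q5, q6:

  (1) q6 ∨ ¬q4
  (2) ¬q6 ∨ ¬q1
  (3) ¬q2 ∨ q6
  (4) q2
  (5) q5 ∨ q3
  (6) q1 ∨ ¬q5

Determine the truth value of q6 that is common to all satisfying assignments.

True

Suppose q6 = False.
(¬q4) alone gives q4 = False.
(¬q2) alone gives q2 = False.
That conflicts with the unit clause (q2).
So every satisfying assignment has q6 = True.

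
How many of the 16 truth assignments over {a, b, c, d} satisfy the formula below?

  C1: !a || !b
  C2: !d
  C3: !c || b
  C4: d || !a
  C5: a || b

There are 2^4 = 16 truth assignments over (a, b, c, d).
Check each against the 5 clauses (columns in the order a, b, c, d):
  F F F F  ✗ fails (a || b)
  F F F T  ✗ fails (!d)
  F F T F  ✗ fails (!c || b)
  F F T T  ✗ fails (!d)
  F T F F  ✓ satisfies all
  F T F T  ✗ fails (!d)
  F T T F  ✓ satisfies all
  F T T T  ✗ fails (!d)
  T F F F  ✗ fails (d || !a)
  T F F T  ✗ fails (!d)
  T F T F  ✗ fails (!c || b)
  T F T T  ✗ fails (!d)
  T T F F  ✗ fails (!a || !b)
  T T F T  ✗ fails (!a || !b)
  T T T F  ✗ fails (!a || !b)
  T T T T  ✗ fails (!a || !b)
2 of the 16 rows are models.

2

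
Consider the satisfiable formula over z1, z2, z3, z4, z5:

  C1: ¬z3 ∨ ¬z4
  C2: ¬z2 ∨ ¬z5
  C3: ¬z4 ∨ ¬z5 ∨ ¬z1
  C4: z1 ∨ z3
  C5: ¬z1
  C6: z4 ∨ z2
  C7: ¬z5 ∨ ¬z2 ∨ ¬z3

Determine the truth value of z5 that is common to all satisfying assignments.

False

Suppose z5 = True.
The clause (¬z2) is unit, so z2 = False.
The clause (¬z1) is unit, so z1 = False.
The clause (z3) is unit, so z3 = True.
The clause (¬z4) is unit, so z4 = False.
That conflicts with the unit clause (z4).
So every satisfying assignment has z5 = False.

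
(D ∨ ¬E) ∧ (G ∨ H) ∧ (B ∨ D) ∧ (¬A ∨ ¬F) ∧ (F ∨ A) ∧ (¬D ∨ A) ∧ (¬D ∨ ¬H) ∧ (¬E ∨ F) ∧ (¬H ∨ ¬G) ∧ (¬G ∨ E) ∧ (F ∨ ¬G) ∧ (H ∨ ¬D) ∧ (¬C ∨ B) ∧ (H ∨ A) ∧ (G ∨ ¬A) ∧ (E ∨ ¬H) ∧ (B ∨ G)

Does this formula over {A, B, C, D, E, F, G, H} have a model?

Unsatisfiable

Try D = True.
(A) alone gives A = True.
(¬F) alone gives F = False.
(¬H) alone gives H = False.
That conflicts with the unit clause (H).
Undo D and try D = False.
(¬E) alone gives E = False.
(B) alone gives B = True.
(¬G) alone gives G = False.
(H) alone gives H = True.
That conflicts with the unit clause (¬H).
Either choice for D ends in contradiction.
No assignment satisfies every clause.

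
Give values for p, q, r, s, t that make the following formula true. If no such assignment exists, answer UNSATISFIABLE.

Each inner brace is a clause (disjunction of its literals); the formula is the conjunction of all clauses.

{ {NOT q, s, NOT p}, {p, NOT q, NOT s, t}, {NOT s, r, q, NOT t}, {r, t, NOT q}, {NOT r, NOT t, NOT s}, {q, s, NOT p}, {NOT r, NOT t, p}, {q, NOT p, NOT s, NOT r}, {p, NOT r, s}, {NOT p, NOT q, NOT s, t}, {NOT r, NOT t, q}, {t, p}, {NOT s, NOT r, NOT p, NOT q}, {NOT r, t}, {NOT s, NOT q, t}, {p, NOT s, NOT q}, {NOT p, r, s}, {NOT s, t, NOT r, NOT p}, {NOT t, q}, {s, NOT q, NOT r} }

Case t = true:
Unit clause (q) forces q = true.
Case s = false:
Unit clause (NOT p) forces p = false.
Unit clause (NOT r) forces r = false.
All clauses are satisfied.

p ↦ false,  q ↦ true,  r ↦ false,  s ↦ false,  t ↦ true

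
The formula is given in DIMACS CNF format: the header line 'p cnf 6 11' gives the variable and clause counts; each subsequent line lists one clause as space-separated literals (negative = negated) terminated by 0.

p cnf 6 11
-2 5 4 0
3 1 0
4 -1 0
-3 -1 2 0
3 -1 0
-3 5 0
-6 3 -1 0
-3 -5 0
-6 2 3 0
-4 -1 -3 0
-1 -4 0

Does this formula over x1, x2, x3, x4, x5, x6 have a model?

Case x3 = True:
The clause (x5) is unit, so x5 = True.
Now (¬x5) is unsatisfied and unit — conflict.
Undo x3 and try x3 = False.
The clause (x1) is unit, so x1 = True.
Now (¬x1) is unsatisfied and unit — conflict.
Both values of x3 lead to a conflict.
No assignment satisfies every clause.

No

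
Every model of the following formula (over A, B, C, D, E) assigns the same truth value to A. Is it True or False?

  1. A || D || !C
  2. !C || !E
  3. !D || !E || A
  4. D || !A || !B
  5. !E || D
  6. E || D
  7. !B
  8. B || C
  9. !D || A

Suppose A = false.
Unit clause (!B) forces B = false.
Unit clause (C) forces C = true.
Unit clause (D) forces D = true.
Now (!D) is unsatisfied and unit — conflict.
So every satisfying assignment has A = True.

True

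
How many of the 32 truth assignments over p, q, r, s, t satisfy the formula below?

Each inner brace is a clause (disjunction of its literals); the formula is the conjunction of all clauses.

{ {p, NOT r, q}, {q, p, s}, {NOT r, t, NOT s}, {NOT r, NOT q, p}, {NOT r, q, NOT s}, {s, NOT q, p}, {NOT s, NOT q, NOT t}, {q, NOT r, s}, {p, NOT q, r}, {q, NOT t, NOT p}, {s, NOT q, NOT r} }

7

There are 2^5 = 32 truth assignments over (p, q, r, s, t).
Split on t. With t = true, the clauses containing t are satisfied and NOT t drops from the rest; 2 of the 2^4 = 16 assignments to the other variables satisfy what remains.
With t = false, by the same count on the reduced clause set, 5 assignments work.
(One model: p=F, q=F, r=F, s=T, t=F.)
Total: 2 + 5 = 7.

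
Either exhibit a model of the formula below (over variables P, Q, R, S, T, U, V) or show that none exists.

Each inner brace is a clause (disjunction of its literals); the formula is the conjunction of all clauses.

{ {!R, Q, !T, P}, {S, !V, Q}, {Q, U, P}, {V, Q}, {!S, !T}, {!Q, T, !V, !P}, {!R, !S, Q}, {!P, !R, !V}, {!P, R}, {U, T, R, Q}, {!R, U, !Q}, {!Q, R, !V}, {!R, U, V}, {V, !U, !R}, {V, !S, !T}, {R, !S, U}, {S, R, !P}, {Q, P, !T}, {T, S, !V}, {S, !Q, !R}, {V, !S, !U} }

P: false; Q: true; R: false; S: false; T: false; U: true; V: false

Try V = false.
(Q) alone gives Q = true.
Try S = false.
(!R) alone gives R = false.
(!P) alone gives P = false.
Every clause is now satisfied; T, U are unconstrained.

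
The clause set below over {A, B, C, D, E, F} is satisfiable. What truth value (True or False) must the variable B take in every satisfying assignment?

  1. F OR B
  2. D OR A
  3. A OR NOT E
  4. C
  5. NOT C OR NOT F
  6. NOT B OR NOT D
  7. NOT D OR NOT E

Suppose B = false.
Unit clause (F) forces F = true.
Unit clause (C) forces C = true.
But (NOT C) is also a unit clause — contradiction.
So every satisfying assignment has B = True.

True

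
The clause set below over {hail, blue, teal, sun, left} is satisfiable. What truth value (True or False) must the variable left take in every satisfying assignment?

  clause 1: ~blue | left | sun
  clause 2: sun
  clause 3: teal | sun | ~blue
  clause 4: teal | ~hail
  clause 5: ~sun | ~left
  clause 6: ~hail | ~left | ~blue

Suppose left = 1.
Unit clause (sun) forces sun = 1.
That conflicts with the unit clause (~sun).
So every satisfying assignment has left = False.

False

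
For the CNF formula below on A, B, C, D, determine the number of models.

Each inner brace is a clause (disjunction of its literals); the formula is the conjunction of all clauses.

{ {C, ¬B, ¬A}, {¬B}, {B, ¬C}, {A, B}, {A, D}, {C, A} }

There are 2^4 = 16 truth assignments over (A, B, C, D).
Split on C. With C = True, the clauses containing C are satisfied and ¬C drops from the rest; 0 of the 2^3 = 8 assignments to the other variables satisfy what remains.
With C = False, by the same count on the reduced clause set, 2 assignments work.
(One model: A=T, B=F, C=F, D=F.)
Total: 0 + 2 = 2.

2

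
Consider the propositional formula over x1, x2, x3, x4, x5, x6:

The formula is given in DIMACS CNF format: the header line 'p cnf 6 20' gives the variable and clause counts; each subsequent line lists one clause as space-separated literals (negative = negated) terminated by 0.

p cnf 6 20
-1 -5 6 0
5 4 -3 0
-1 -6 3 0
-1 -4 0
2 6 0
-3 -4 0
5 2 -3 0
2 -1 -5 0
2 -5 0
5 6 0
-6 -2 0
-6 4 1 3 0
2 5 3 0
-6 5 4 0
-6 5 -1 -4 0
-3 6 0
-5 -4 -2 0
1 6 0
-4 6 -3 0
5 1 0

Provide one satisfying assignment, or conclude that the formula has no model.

UNSATISFIABLE

Suppose x1 = False.
From the singleton clause (x6), x6 = True.
From the singleton clause (¬x2), x2 = False.
From the singleton clause (¬x5), x5 = False.
That conflicts with the unit clause (x5).
Undo x1 and try x1 = True.
From the singleton clause (¬x4), x4 = False.
Suppose x5 = False.
From the singleton clause (¬x3), x3 = False.
From the singleton clause (¬x6), x6 = False.
That conflicts with the unit clause (x6).
Undo x5 and try x5 = True.
From the singleton clause (x6), x6 = True.
From the singleton clause (x3), x3 = True.
From the singleton clause (x2), x2 = True.
That conflicts with the unit clause (¬x2).
Neither x5 = True nor x5 = False works.
Neither x1 = True nor x1 = False works.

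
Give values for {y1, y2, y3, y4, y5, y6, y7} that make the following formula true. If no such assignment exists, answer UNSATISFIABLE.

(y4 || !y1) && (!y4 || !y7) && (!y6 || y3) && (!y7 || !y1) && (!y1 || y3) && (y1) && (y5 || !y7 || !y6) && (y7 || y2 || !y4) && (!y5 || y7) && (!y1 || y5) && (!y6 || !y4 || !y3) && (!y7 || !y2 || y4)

The clause (y1) is unit, so y1 = true.
The clause (y4) is unit, so y4 = true.
The clause (!y7) is unit, so y7 = false.
The clause (y3) is unit, so y3 = true.
The clause (y2) is unit, so y2 = true.
The clause (!y5) is unit, so y5 = false.
Now (y5) is unsatisfied and unit — conflict.

UNSATISFIABLE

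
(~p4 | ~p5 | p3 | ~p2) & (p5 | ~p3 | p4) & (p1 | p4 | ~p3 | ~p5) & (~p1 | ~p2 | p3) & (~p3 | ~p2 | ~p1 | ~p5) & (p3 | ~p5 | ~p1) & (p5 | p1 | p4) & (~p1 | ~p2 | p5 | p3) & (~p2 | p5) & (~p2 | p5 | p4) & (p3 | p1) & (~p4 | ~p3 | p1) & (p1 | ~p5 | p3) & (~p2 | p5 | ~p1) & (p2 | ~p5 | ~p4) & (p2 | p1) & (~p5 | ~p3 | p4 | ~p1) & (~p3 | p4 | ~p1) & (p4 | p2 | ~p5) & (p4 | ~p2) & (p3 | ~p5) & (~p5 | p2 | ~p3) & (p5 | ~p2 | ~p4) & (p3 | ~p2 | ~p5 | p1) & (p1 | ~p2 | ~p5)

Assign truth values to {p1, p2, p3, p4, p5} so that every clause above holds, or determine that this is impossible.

p1=1, p2=0, p3=0, p4=0, p5=0

Case p2 = 0:
(p1) alone gives p1 = 1.
Case p3 = 0:
(~p5) alone gives p5 = 0.
No clause remains; p4 is free.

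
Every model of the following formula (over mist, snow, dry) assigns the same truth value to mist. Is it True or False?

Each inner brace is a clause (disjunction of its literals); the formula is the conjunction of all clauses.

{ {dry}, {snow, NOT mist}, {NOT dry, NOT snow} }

False

Suppose mist = true.
The clause (dry) is unit, so dry = true.
The clause (snow) is unit, so snow = true.
That conflicts with the unit clause (NOT snow).
So every satisfying assignment has mist = False.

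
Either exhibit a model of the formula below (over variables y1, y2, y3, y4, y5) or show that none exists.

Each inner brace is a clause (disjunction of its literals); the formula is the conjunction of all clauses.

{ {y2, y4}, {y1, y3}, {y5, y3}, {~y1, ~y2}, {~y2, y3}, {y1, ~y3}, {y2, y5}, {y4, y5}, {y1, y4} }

Branch on y2: set y2 = 0.
(y4) alone gives y4 = 1.
(y5) alone gives y5 = 1.
Branch on y1: set y1 = 1.
All clauses hold; y3 can take either value.

y1=1, y2=0, y3=1, y4=1, y5=1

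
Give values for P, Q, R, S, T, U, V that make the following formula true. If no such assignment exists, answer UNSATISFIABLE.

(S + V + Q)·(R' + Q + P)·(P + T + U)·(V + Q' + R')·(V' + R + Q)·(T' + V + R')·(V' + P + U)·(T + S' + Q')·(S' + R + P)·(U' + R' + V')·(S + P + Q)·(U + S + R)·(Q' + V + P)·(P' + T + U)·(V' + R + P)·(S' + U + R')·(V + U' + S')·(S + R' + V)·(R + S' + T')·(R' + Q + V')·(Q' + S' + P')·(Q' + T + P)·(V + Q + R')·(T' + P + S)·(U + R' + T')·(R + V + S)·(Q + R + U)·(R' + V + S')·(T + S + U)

Case S = 0:
Case V = 1:
Case R = 0:
From the singleton clause (Q), Q = 1.
From the singleton clause (U), U = 1.
From the singleton clause (P), P = 1.
All clauses hold; T can take either value.

P=1,  Q=1,  R=0,  S=0,  T=0,  U=1,  V=1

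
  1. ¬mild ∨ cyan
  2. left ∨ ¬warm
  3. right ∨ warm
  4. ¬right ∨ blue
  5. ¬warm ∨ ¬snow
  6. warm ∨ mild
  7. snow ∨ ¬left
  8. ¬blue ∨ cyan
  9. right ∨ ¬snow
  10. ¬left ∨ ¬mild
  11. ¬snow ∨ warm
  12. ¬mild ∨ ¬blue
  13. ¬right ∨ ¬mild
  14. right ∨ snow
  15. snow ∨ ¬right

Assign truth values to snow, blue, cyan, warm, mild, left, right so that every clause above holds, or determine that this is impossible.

Case mild = False:
(warm) alone gives warm = True.
(left) alone gives left = True.
(¬snow) alone gives snow = False.
But (snow) is also a unit clause — contradiction.
So mild must be the other value — set mild = True.
(cyan) alone gives cyan = True.
(¬left) alone gives left = False.
(¬warm) alone gives warm = False.
(right) alone gives right = True.
But (¬right) is also a unit clause — contradiction.
Neither mild = True nor mild = False works.

UNSATISFIABLE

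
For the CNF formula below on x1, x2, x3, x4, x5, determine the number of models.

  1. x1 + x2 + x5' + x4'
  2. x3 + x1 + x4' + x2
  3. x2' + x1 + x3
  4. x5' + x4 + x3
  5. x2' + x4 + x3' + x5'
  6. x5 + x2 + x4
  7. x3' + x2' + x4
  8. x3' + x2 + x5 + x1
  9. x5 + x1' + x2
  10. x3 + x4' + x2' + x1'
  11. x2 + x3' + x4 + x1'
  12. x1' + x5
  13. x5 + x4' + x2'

There are 2^5 = 32 truth assignments over (x1, x2, x3, x4, x5).
Split on x4. With x4 = 1, the clauses containing x4 are satisfied and x4' drops from the rest; 4 of the 2^4 = 16 assignments to the other variables satisfy what remains.
With x4 = 0, by the same count on the reduced clause set, 1 assignment works.
(One model: x1=F, x2=F, x3=T, x4=F, x5=T.)
Total: 4 + 1 = 5.

5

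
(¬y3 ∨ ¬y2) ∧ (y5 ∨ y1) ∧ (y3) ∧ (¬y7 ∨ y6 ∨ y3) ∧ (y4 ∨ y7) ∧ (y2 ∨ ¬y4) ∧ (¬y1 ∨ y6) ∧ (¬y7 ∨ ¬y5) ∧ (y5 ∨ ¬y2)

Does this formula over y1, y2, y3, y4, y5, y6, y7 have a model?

(y3) alone gives y3 = True.
(¬y2) alone gives y2 = False.
(¬y4) alone gives y4 = False.
(y7) alone gives y7 = True.
(¬y5) alone gives y5 = False.
(y1) alone gives y1 = True.
(y6) alone gives y6 = True.
This assignment satisfies each clause.
A satisfying assignment: y1=True,  y2=False,  y3=True,  y4=False,  y5=False,  y6=True,  y7=True.

Satisfiable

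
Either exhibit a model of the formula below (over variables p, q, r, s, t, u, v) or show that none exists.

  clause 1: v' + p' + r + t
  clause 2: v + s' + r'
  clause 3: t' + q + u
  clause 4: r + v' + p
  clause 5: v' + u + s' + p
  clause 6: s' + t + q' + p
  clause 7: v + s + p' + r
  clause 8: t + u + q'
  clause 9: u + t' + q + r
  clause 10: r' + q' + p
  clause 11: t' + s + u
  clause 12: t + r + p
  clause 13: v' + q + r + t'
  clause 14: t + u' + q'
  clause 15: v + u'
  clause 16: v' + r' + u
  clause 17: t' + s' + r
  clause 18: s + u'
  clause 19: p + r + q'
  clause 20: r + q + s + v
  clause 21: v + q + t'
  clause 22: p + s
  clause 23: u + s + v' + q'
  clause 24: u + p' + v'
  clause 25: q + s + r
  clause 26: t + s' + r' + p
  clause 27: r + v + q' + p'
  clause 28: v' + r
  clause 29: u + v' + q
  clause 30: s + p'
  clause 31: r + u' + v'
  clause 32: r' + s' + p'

Try v = 1.
From the singleton clause (r), r = 1.
From the singleton clause (u), u = 1.
From the singleton clause (s), s = 1.
From the singleton clause (p'), p = 0.
From the singleton clause (q'), q = 0.
From the singleton clause (t), t = 1.
Every clause now holds.

p=0; q=0; r=1; s=1; t=1; u=1; v=1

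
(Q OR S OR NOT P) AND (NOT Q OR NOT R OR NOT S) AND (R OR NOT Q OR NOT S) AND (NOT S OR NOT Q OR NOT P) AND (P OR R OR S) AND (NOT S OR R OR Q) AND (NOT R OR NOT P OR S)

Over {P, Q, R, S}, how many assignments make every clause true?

5

There are 2^4 = 16 truth assignments over (P, Q, R, S).
Split on R. With R = true, the clauses containing R are satisfied and NOT R drops from the rest; 4 of the 2^3 = 8 assignments to the other variables satisfy what remains.
With R = false, by the same count on the reduced clause set, 1 assignment works.
(One model: P=F, Q=F, R=T, S=F.)
Total: 4 + 1 = 5.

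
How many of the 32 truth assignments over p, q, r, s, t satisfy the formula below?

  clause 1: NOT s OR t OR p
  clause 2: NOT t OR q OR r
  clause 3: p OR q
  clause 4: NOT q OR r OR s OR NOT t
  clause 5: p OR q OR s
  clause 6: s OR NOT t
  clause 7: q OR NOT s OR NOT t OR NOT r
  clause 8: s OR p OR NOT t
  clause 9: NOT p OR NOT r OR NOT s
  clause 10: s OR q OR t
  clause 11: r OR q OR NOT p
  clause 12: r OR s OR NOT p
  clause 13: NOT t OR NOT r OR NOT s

6

There are 2^5 = 32 truth assignments over (p, q, r, s, t).
Split on p. With p = true, the clauses containing p are satisfied and NOT p drops from the rest; 3 of the 2^4 = 16 assignments to the other variables satisfy what remains.
With p = false, by the same count on the reduced clause set, 3 assignments work.
(One model: p=F, q=T, r=F, s=F, t=F.)
Total: 3 + 3 = 6.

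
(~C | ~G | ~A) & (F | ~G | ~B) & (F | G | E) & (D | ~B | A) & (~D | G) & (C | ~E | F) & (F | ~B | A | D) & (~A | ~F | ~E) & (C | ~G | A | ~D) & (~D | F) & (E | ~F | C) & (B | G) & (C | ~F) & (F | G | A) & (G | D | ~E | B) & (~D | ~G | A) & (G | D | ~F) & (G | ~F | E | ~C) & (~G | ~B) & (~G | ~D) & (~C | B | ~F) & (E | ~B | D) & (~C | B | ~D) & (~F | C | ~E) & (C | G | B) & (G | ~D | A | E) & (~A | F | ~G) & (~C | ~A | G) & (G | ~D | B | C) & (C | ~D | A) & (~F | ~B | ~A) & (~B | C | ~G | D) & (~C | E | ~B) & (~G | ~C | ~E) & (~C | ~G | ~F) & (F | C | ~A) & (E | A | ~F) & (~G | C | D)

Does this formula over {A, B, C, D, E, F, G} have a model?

Branch on D: set D = 0.
Branch on B: set B = 0.
The clause (G) is unit, so G = 1.
The clause (C) is unit, so C = 1.
The clause (~A) is unit, so A = 0.
The clause (~F) is unit, so F = 0.
The clause (~E) is unit, so E = 0.
Every clause now holds.
A satisfying assignment: A=0,  B=0,  C=1,  D=0,  E=0,  F=0,  G=1.

Yes, satisfiable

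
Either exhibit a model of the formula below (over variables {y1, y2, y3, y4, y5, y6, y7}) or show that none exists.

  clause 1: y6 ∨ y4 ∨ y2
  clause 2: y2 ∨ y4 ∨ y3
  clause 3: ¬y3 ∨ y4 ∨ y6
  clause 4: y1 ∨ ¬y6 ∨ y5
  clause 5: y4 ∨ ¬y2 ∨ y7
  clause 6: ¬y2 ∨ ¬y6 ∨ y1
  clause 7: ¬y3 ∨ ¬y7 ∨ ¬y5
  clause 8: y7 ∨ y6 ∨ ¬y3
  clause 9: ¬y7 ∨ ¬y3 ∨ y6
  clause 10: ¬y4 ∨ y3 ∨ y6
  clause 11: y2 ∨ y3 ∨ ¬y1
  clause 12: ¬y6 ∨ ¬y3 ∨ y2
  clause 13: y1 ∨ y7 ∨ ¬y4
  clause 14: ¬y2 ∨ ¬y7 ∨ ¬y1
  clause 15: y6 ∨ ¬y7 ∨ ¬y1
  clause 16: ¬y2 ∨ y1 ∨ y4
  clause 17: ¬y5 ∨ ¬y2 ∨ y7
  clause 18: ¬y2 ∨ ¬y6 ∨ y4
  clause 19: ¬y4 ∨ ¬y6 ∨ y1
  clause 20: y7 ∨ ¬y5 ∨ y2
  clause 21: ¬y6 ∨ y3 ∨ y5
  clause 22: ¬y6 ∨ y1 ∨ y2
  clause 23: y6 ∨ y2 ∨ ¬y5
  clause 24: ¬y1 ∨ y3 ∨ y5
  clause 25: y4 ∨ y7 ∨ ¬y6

y1=True; y2=True; y3=True; y4=True; y5=False; y6=True; y7=False

Try y6 = True.
Try y1 = True.
Try y2 = True.
The clause (¬y7) is unit, so y7 = False.
The clause (y4) is unit, so y4 = True.
The clause (¬y5) is unit, so y5 = False.
The clause (y3) is unit, so y3 = True.
Every clause now holds.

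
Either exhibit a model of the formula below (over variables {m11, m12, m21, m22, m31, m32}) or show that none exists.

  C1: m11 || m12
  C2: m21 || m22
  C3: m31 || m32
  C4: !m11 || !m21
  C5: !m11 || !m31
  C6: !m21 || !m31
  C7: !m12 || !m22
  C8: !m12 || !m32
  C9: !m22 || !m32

Try m11 = true.
From the singleton clause (!m21), m21 = false.
From the singleton clause (m22), m22 = true.
From the singleton clause (!m31), m31 = false.
From the singleton clause (m32), m32 = true.
Now (!m32) is unsatisfied and unit — conflict.
Backtrack on m11: now try m11 = false.
From the singleton clause (m12), m12 = true.
From the singleton clause (!m22), m22 = false.
From the singleton clause (m21), m21 = true.
From the singleton clause (!m31), m31 = false.
From the singleton clause (m32), m32 = true.
Now (!m32) is unsatisfied and unit — conflict.
Either choice for m11 ends in contradiction.

UNSATISFIABLE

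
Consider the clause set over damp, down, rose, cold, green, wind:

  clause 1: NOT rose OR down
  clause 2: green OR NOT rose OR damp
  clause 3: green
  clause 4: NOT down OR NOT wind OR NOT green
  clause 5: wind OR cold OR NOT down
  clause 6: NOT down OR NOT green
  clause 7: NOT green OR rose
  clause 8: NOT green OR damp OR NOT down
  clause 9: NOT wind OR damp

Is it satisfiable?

No, unsatisfiable

(green) alone gives green = true.
(NOT down) alone gives down = false.
(NOT rose) alone gives rose = false.
Now (rose) is unsatisfied and unit — conflict.
No assignment satisfies every clause.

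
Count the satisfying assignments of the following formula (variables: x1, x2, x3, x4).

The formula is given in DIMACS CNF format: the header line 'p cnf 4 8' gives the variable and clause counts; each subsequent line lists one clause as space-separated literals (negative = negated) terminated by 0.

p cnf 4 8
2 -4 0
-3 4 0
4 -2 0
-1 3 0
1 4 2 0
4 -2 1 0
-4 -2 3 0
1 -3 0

There are 2^4 = 16 truth assignments over (x1, x2, x3, x4).
Check each against the 8 clauses (columns in the order x1, x2, x3, x4):
  F F F F  ✗ fails (x1 ∨ x4 ∨ x2)
  F F F T  ✗ fails (x2 ∨ ¬x4)
  F F T F  ✗ fails (¬x3 ∨ x4)
  F F T T  ✗ fails (x2 ∨ ¬x4)
  F T F F  ✗ fails (x4 ∨ ¬x2)
  F T F T  ✗ fails (¬x4 ∨ ¬x2 ∨ x3)
  F T T F  ✗ fails (¬x3 ∨ x4)
  F T T T  ✗ fails (x1 ∨ ¬x3)
  T F F F  ✗ fails (¬x1 ∨ x3)
  T F F T  ✗ fails (x2 ∨ ¬x4)
  T F T F  ✗ fails (¬x3 ∨ x4)
  T F T T  ✗ fails (x2 ∨ ¬x4)
  T T F F  ✗ fails (x4 ∨ ¬x2)
  T T F T  ✗ fails (¬x1 ∨ x3)
  T T T F  ✗ fails (¬x3 ∨ x4)
  T T T T  ✓ satisfies all
1 of the 16 rows is a model.

1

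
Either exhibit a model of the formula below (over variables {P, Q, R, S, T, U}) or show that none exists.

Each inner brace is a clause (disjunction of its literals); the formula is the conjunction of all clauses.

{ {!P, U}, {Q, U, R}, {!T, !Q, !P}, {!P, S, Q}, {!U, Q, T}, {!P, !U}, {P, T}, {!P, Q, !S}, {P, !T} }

Case P = false:
(T) alone gives T = true.
That conflicts with the unit clause (!T).
Backtrack on P: now try P = true.
(U) alone gives U = true.
That conflicts with the unit clause (!U).
Either choice for P ends in contradiction.

UNSATISFIABLE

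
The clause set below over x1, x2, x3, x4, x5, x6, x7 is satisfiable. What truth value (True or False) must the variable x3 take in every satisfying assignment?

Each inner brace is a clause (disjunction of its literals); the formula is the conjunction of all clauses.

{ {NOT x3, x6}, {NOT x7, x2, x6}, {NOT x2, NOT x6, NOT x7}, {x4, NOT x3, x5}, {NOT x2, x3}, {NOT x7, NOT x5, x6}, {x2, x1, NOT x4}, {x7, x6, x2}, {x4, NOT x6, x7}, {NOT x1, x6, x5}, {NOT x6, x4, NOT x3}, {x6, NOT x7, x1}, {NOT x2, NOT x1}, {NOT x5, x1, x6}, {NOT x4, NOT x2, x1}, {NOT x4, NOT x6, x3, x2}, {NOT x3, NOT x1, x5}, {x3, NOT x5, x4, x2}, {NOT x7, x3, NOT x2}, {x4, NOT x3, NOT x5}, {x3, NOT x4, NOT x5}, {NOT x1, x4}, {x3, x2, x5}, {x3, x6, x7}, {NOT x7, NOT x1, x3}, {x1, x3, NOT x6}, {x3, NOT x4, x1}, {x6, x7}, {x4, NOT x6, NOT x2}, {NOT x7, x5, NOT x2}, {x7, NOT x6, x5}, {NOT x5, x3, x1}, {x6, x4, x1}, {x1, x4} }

True

Suppose x3 = false.
Unit clause (NOT x2) forces x2 = false.
Unit clause (x5) forces x5 = true.
Unit clause (x4) forces x4 = true.
But (NOT x4) is also a unit clause — contradiction.
So every satisfying assignment has x3 = True.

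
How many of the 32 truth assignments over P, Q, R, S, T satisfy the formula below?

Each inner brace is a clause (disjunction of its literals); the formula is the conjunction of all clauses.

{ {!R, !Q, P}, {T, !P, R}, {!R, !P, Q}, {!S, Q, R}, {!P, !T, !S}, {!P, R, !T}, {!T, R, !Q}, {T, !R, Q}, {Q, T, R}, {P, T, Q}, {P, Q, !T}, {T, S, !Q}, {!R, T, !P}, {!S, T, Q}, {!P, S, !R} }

1

There are 2^5 = 32 truth assignments over (P, Q, R, S, T).
Split on R. With R = true, the clauses containing R are satisfied and !R drops from the rest; 0 of the 2^4 = 16 assignments to the other variables satisfy what remains.
With R = false, by the same count on the reduced clause set, 1 assignment works.
(One model: P=F, Q=T, R=F, S=T, T=F.)
Total: 0 + 1 = 1.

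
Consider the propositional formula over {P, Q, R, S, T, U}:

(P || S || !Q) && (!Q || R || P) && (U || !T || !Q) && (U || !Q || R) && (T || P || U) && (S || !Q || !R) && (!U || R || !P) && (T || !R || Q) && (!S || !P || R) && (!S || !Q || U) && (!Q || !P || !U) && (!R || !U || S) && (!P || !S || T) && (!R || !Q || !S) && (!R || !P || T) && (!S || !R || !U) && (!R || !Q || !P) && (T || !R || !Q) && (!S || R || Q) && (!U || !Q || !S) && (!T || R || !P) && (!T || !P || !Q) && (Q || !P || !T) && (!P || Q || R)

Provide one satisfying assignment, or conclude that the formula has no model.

P=false, Q=false, R=true, S=false, T=true, U=false

Branch on P: set P = false.
Branch on S: set S = false.
(!Q) alone gives Q = false.
Branch on T: set T = true.
Branch on R: set R = true.
(!U) alone gives U = false.
Every clause now holds.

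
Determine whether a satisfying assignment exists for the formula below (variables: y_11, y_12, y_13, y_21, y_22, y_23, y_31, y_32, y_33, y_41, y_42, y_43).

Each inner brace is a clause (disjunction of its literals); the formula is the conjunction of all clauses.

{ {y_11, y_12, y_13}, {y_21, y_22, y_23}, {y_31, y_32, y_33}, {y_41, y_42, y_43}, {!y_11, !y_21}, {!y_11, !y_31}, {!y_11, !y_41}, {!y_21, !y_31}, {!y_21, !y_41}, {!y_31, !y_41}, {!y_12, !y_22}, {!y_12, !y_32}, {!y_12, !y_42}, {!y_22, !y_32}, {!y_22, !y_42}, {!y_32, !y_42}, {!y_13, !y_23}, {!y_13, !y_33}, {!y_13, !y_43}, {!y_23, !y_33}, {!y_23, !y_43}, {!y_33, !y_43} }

No, unsatisfiable

Suppose y_11 = false.
Suppose y_12 = true.
From the singleton clause (!y_22), y_22 = false.
From the singleton clause (!y_32), y_32 = false.
From the singleton clause (!y_42), y_42 = false.
Suppose y_21 = true.
From the singleton clause (!y_31), y_31 = false.
From the singleton clause (y_33), y_33 = true.
From the singleton clause (!y_41), y_41 = false.
From the singleton clause (y_43), y_43 = true.
But (!y_43) is also a unit clause — contradiction.
Backtrack on y_21: now try y_21 = false.
From the singleton clause (y_23), y_23 = true.
From the singleton clause (!y_13), y_13 = false.
From the singleton clause (!y_33), y_33 = false.
From the singleton clause (y_31), y_31 = true.
From the singleton clause (!y_41), y_41 = false.
From the singleton clause (y_43), y_43 = true.
But (!y_43) is also a unit clause — contradiction.
Either choice for y_21 ends in contradiction.
Backtrack on y_12: now try y_12 = false.
From the singleton clause (y_13), y_13 = true.
From the singleton clause (!y_23), y_23 = false.
From the singleton clause (!y_33), y_33 = false.
From the singleton clause (!y_43), y_43 = false.
Suppose y_21 = true.
From the singleton clause (!y_31), y_31 = false.
From the singleton clause (y_32), y_32 = true.
From the singleton clause (!y_41), y_41 = false.
From the singleton clause (y_42), y_42 = true.
But (!y_42) is also a unit clause — contradiction.
Backtrack on y_21: now try y_21 = false.
From the singleton clause (y_22), y_22 = true.
From the singleton clause (!y_32), y_32 = false.
From the singleton clause (y_31), y_31 = true.
From the singleton clause (!y_41), y_41 = false.
From the singleton clause (y_42), y_42 = true.
But (!y_42) is also a unit clause — contradiction.
Either choice for y_21 ends in contradiction.
Either choice for y_12 ends in contradiction.
Backtrack on y_11: now try y_11 = true.
From the singleton clause (!y_21), y_21 = false.
From the singleton clause (!y_31), y_31 = false.
From the singleton clause (!y_41), y_41 = false.
Suppose y_22 = true.
From the singleton clause (!y_12), y_12 = false.
From the singleton clause (!y_32), y_32 = false.
From the singleton clause (y_33), y_33 = true.
From the singleton clause (!y_42), y_42 = false.
From the singleton clause (y_43), y_43 = true.
But (!y_43) is also a unit clause — contradiction.
Backtrack on y_22: now try y_22 = false.
From the singleton clause (y_23), y_23 = true.
From the singleton clause (!y_13), y_13 = false.
From the singleton clause (!y_33), y_33 = false.
From the singleton clause (y_32), y_32 = true.
From the singleton clause (!y_12), y_12 = false.
From the singleton clause (!y_42), y_42 = false.
From the singleton clause (y_43), y_43 = true.
But (!y_43) is also a unit clause — contradiction.
Either choice for y_22 ends in contradiction.
Either choice for y_11 ends in contradiction.
No assignment satisfies every clause.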